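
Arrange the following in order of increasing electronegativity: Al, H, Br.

Al < H < Br

H is in period 1, group 1; Al is in period 3, group 13; Br is in period 4, group 17.
Atoms toward the upper right of the periodic table pull bonding electrons most strongly.
These span different periods and groups, so the two trends combine.
H > Al: period and group pull opposite ways; the down-group shift dominates (2.20 vs 1.61).
Br > H: period and group pull opposite ways; the across-period shift dominates (2.96 vs 2.20).
For reference (Pauling): H 2.20, Al 1.61, Br 2.96.
So from lowest to highest: Al < H < Br.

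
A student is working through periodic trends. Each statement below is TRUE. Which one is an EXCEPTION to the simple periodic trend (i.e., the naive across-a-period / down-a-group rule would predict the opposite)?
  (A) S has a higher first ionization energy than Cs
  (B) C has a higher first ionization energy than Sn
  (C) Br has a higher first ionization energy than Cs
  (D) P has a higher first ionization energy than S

The general trend: first ionization energy increases across a period and decreases down a group.
(A) S (period 3, group 16) vs Cs (period 6, group 1): the stated order agrees with the simple trend.
(B) C (period 2, group 14) vs Sn (period 5, group 14): the stated order agrees with the simple trend.
(C) Br (period 4, group 17) vs Cs (period 6, group 1): the stated order agrees with the simple trend.
(D) P (period 3, group 15) vs S (period 3, group 16): the stated order contradicts the simple trend.
The exception is (D): S (3p⁴) ionizes more easily than half-filled P (3p³) because the paired 3p electron in S is pushed out by e⁻–e⁻ repulsion.

(D)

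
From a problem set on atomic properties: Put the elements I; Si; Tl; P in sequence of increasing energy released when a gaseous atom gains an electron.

Si is in period 3, group 14; P is in period 3, group 15; I is in period 5, group 17; Tl is in period 6, group 13.
Atoms with high Z_eff and room in the valence shell (especially the halogens) have the most exothermic electron affinities.
These span different periods and groups, so the two trends combine.
P > Tl: relative to Tl, both the across-period and down-group shifts push P's electron affinity up.
Si > P: this pair runs against the simple trend — see the exception note.
I > Si: the two effects oppose for this pair; the across-period effect wins (295 vs 134 kJ/mol).
Note the exception: Si has a higher electron affinity than P, contrary to the simple trend — adding an electron to P's half-filled 3p³ is unfavourable, so Si (3p²) has the more exothermic EA.
Approximate values (kJ/mol): Si 134, P 72, I 295, Tl 19.
So from lowest to highest: Tl < P < Si < I.

Tl, P, Si, I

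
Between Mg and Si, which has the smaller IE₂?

The second ionization energy removes an electron from the +1 ion. For each element: Mg⁺ still has 1 valence electron; Si⁺ still has 3 valence electrons.
All are still removing valence electrons, so compare the +1 ions as you would atoms: IE_2 generally rises across a period (higher Z_eff) and falls down a group (larger shell), subject to the usual subshell exceptions.
Valence configurations: Mg⁺ [Ne]3s¹, Si⁺ [Ne]3s²3p¹.
Tabulated IE_2 (kJ/mol): Mg 1451, Si 1577.
Hence IE_2: Mg < Si.

Mg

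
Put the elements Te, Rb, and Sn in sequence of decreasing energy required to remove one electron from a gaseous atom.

Rb is in period 5, group 1; Sn is in period 5, group 14; Te is in period 5, group 16.
Removing the outermost electron gets harder across a period and easier down a group.
All lie in period 5, so first ionization energy increases left to right.
So from highest to lowest: Te > Sn > Rb.

Te > Sn > Rb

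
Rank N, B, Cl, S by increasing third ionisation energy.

Consider each +2 ion: N²⁺ still has 3 valence electrons; B²⁺ still has 1 valence electron; Cl²⁺ still has 5 valence electrons; S²⁺ still has 4 valence electrons.
All are still removing valence electrons, so compare the +2 ions as you would atoms: IE_3 generally rises across a period (higher Z_eff) and falls down a group (larger shell), subject to the usual subshell exceptions.
Valence configurations: N²⁺ [He]2s²2p¹, B²⁺ [He]2s¹, Cl²⁺ [Ne]3s²3p³, S²⁺ [Ne]3s²3p².
Tabulated IE_3 (kJ/mol): N 4578, B 3660, Cl 3822, S 3357.
Hence IE_3: S < B < Cl < N.

S < B < Cl < N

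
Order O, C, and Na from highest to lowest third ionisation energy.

Na > O > C

The third ionization energy removes an electron from the +2 ion. For each element: O²⁺ still has 4 valence electrons; C²⁺ still has 2 valence electrons; Na²⁺ is already 1 electron into the core.
Breaking into a closed-shell core is much more expensive than removing a leftover valence electron — Na has the largest IE_3 here.
Valence configurations: O²⁺ [He]2s²2p², C²⁺ [He]2s².
The numbers (kJ/mol): O 5300, C 4620, Na 6910.
Putting it together, IE_3: C < O < Na.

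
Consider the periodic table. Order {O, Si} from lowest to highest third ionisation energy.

IE_3 is the cost of taking one more electron from the +2 cation: O²⁺ still has 4 valence electrons; Si²⁺ still has 2 valence electrons.
All are still removing valence electrons, so compare the +2 ions as you would atoms: IE_3 generally rises across a period (higher Z_eff) and falls down a group (larger shell), subject to the usual subshell exceptions.
Valence configurations: O²⁺ [He]2s²2p², Si²⁺ [Ne]3s².
Tabulated IE_3 (kJ/mol): O 5300, Si 3232.
Putting it together, IE_3: Si < O.

Si < O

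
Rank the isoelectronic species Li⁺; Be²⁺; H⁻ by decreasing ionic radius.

All of these have 2 electrons, so size is governed by nuclear charge alone: the more protons, the stronger the pull on the same electron cloud, and the smaller the ion.
Nuclear charges: Be²⁺ (Z=4), Li⁺ (Z=3), H⁻ (Z=1).
Largest to smallest: H⁻ > Li⁺ > Be²⁺.

H⁻ > Li⁺ > Be²⁺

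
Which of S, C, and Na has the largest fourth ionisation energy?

Na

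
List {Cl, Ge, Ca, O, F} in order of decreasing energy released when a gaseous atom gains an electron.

Cl, F, O, Ge, Ca

O is in period 2, group 16; F is in period 2, group 17; Cl is in period 3, group 17; Ca is in period 4, group 2; Ge is in period 4, group 14.
Adding an electron releases more energy for atoms nearer the top right (short of the noble gases).
Neither a single period nor a single group — weigh both effects.
Ge > Ca: both are in period 4; the period trend gives Ge the larger value.
O > Ge: both effects reinforce here, so O is clearly the higher of the two.
F > O: F lies to the right of O in period 2, so the across-period effect alone puts F higher.
Cl > F: this pair runs against the simple trend — see the exception note.
Note the exception: Cl has a higher electron affinity than F, contrary to the simple trend — F's small 2p subshell makes the incoming electron feel strong e⁻–e⁻ repulsion, so Cl actually releases more energy on gaining an electron.
Tabulated electron affinity (kJ/mol): O 141, F 328, Cl 349, Ca 2, Ge 119.
So from highest to lowest: Cl > F > O > Ge > Ca.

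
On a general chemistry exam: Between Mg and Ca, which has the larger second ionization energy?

Mg

After 1 electron has been removed, what remains? Mg⁺ still has 1 valence electron; Ca⁺ still has 1 valence electron.
All are still removing valence electrons, so compare the +1 ions as you would atoms: IE_2 generally rises across a period (higher Z_eff) and falls down a group (larger shell), subject to the usual subshell exceptions.
Valence configurations: Mg⁺ [Ne]3s¹, Ca⁺ [Ar]4s¹.
Approximate IE_2 values (kJ/mol): Mg 1451, Ca 1145.
Putting it together, IE_2: Ca < Mg.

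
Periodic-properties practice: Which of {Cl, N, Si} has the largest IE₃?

N

IE_3 is the cost of taking one more electron from the +2 cation: Cl²⁺ still has 5 valence electrons; N²⁺ still has 3 valence electrons; Si²⁺ still has 2 valence electrons.
All are still removing valence electrons, so compare the +2 ions as you would atoms: IE_3 generally rises across a period (higher Z_eff) and falls down a group (larger shell), subject to the usual subshell exceptions.
Valence configurations: Cl²⁺ [Ne]3s²3p³, N²⁺ [He]2s²2p¹, Si²⁺ [Ne]3s².
Approximate IE_3 values (kJ/mol): Cl 3822, N 4578, Si 3232.
So the third ionization energies run Si < Cl < N.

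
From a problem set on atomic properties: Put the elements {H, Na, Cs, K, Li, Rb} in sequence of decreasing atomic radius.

H is in period 1, group 1; Li is in period 2, group 1; Na is in period 3, group 1; K is in period 4, group 1; Rb is in period 5, group 1; Cs is in period 6, group 1.
Across a period the added protons contract the valence shell; down a group each new principal shell makes the atom larger.
All are in group 1, so atomic radius increases down the group.
So from largest to smallest: Cs > Rb > K > Na > Li > H.

Cs > Rb > K > Na > Li > H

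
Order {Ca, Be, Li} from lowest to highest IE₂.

Ca < Be < Li

The second ionization energy removes an electron from the +1 ion. For each element: Ca⁺ still has 1 valence electron; Be⁺ still has 1 valence electron; Li⁺ is the bare [He] core.
Core electrons are held far more tightly than valence electrons, so Li tops the IE_2 order.
Valence configurations: Ca⁺ [Ar]4s¹, Be⁺ [He]2s¹.
Tabulated IE_2 (kJ/mol): Ca 1145, Be 1757, Li 7298.
Overall IE_2 order: Ca < Be < Li.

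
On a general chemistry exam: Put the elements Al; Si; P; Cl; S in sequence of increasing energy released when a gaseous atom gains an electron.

Al, P, Si, S, Cl

Al is in period 3, group 13; Si is in period 3, group 14; P is in period 3, group 15; S is in period 3, group 16; Cl is in period 3, group 17.
Atoms with high Z_eff and room in the valence shell (especially the halogens) have the most exothermic electron affinities.
All lie in period 3; the across-period trend (electron affinity increases left to right) applies, with the exception below.
Note the exception: Si has a higher electron affinity than P, contrary to the simple trend — adding an electron to P's half-filled 3p³ is unfavourable, so Si (3p²) has the more exothermic EA.
For reference (kJ/mol): Al 42, Si 134, P 72, S 200, Cl 349.
So from lowest to highest: Al < P < Si < S < Cl.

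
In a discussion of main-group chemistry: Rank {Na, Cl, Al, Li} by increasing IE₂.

Al < Cl < Na < Li

The second ionization energy removes an electron from the +1 ion. For each element: Na⁺ is the bare [Ne] core; Cl⁺ still has 6 valence electrons; Al⁺ still has 2 valence electrons; Li⁺ is the bare [He] core.
Pulling an electron out of a noble-gas core costs far more than removing a remaining valence electron, so Na and Li sit at the high end of IE_2.
Valence configurations: Cl⁺ [Ne]3s²3p⁴, Al⁺ [Ne]3s².
Tabulated IE_2 (kJ/mol): Na 4562, Cl 2298, Al 1817, Li 7298.
Putting it together, IE_2: Al < Cl < Na < Li.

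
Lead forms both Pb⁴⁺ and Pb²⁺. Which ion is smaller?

Both ions have Z = 82 protons, but Pb⁴⁺ has lost more electrons, so its remaining electrons feel a larger effective nuclear charge per electron and are pulled in more tightly.
Higher positive charge → smaller ion, so Pb²⁺ > Pb⁴⁺.

Pb⁴⁺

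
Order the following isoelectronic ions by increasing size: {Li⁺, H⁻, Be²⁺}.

Be²⁺, Li⁺, H⁻

All of these have 2 electrons, so size is governed by nuclear charge alone: the more protons, the stronger the pull on the same electron cloud, and the smaller the ion.
Nuclear charges: Be²⁺ (Z=4), Li⁺ (Z=3), H⁻ (Z=1).
Smallest to largest: Be²⁺ < Li⁺ < H⁻.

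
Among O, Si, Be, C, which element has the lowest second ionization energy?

Si

IE_2 is the cost of taking one more electron from the +1 cation: O⁺ still has 5 valence electrons; Si⁺ still has 3 valence electrons; Be⁺ still has 1 valence electron; C⁺ still has 3 valence electrons.
All are still removing valence electrons, so compare the +1 ions as you would atoms: IE_2 generally rises across a period (higher Z_eff) and falls down a group (larger shell), subject to the usual subshell exceptions.
Valence configurations: O⁺ [He]2s²2p³, Si⁺ [Ne]3s²3p¹, Be⁺ [He]2s¹, C⁺ [He]2s²2p¹.
Approximate IE_2 values (kJ/mol): O 3388, Si 1577, Be 1757, C 2353.
So the second ionization energies run Si < Be < C < O.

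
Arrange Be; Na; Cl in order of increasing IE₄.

The fourth ionization energy removes an electron from the +3 ion. For each element: Be³⁺ is already 1 electron into the core; Na³⁺ is already 2 electrons into the core; Cl³⁺ still has 4 valence electrons.
Pulling an electron out of a noble-gas core costs far more than removing a remaining valence electron, so Na and Be sit at the high end of IE_4.
Tabulated IE_4 (kJ/mol): Be 21007, Na 9543, Cl 5159.
Hence IE_4: Cl < Na < Be.

Cl < Na < Be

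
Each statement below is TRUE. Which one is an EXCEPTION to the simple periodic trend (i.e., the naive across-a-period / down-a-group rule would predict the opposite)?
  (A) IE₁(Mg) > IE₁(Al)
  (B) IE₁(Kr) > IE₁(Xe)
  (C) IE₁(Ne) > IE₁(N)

(A)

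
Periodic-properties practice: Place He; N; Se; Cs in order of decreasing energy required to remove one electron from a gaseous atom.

He, N, Se, Cs

He is in period 1, group 18; N is in period 2, group 15; Se is in period 4, group 16; Cs is in period 6, group 1.
Across a period the outer electron is held more tightly (higher IE₁); down a group it sits in a higher shell, more shielded, and comes off more easily.
These span different periods and groups, so the two trends combine.
Se > Cs: both effects reinforce here, so Se is clearly the higher of the two.
N > Se: the two effects oppose for this pair; the down-group effect wins (1402 vs 941 kJ/mol).
He > N: relative to N, both the across-period and down-group shifts push He's first ionization energy up.
Tabulated first ionization energy (kJ/mol): He 2372, N 1402, Se 941, Cs 376.
So from highest to lowest: He > N > Se > Cs.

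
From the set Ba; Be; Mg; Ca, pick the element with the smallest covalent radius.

Be

Be is in period 2, group 2; Mg is in period 3, group 2; Ca is in period 4, group 2; Ba is in period 6, group 2.
Atomic radius shrinks across a period as nuclear charge pulls the same shell inward, and grows down a group as new shells are added.
All are in group 2, so atomic radius increases down the group.
The smallest covalent radius among these belongs to Be.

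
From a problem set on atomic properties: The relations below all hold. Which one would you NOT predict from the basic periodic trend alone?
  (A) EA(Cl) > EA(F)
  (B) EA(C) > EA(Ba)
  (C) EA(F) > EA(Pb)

(A)

The general trend: electron affinity increases across a period and decreases down a group.
(A) Cl (period 3, group 17) vs F (period 2, group 17): the stated order contradicts the simple trend.
(B) C (period 2, group 14) vs Ba (period 6, group 2): the stated order agrees with the simple trend.
(C) F (period 2, group 17) vs Pb (period 6, group 14): the stated order agrees with the simple trend.
The exception is (A): F's small 2p subshell makes the incoming electron feel strong e⁻–e⁻ repulsion, so Cl actually releases more energy on gaining an electron.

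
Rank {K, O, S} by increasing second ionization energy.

S < K < O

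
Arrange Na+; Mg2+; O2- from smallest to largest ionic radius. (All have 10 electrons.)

Mg2+ < Na+ < O2-

All of these have 10 electrons, so size is governed by nuclear charge alone: the more protons, the stronger the pull on the same electron cloud, and the smaller the ion.
Nuclear charges: Mg2+ (Z=12), Na+ (Z=11), O2- (Z=8).
Smallest to largest: Mg2+ < Na+ < O2-.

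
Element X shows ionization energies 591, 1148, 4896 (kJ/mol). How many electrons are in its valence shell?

2

Look for the largest jump between consecutive ionization energies: IE3/IE2 ≈ 4.3, far larger than any earlier ratio.
That jump marks the point where a core electron is being removed. So the atom has 2 valence electrons.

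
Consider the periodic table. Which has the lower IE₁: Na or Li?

Na

Li is in period 2, group 1; Na is in period 3, group 1.
Removing the outermost electron gets harder across a period and easier down a group.
All are in group 1, so first ionization energy increases up the group.
So Na has the lower IE₁ (Na < Li).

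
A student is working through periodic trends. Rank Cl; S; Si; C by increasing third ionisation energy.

Si < S < Cl < C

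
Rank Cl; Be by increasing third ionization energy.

After 2 electrons have been removed, what remains? Cl²⁺ still has 5 valence electrons; Be²⁺ is the bare [He] core.
Breaking into a closed-shell core is much more expensive than removing a leftover valence electron — Be has the largest IE_3 here.
Approximate IE_3 values (kJ/mol): Cl 3822, Be 14849.
Putting it together, IE_3: Cl < Be.

Cl < Be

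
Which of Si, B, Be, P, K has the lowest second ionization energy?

IE_2 is the cost of taking one more electron from the +1 cation: Si⁺ still has 3 valence electrons; B⁺ still has 2 valence electrons; Be⁺ still has 1 valence electron; P⁺ still has 4 valence electrons; K⁺ is the bare [Ar] core.
Core electrons are held far more tightly than valence electrons, so K tops the IE_2 order.
Valence configurations: Si⁺ [Ne]3s²3p¹, B⁺ [He]2s², Be⁺ [He]2s¹, P⁺ [Ne]3s²3p².
Tabulated IE_2 (kJ/mol): Si 1577, B 2427, Be 1757, P 1907, K 3052.
So the second ionization energies run Si < Be < P < B < K.

Si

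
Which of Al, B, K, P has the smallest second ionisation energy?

IE_2 is the cost of taking one more electron from the +1 cation: Al⁺ still has 2 valence electrons; B⁺ still has 2 valence electrons; K⁺ is the bare [Ar] core; P⁺ still has 4 valence electrons.
Breaking into a closed-shell core is much more expensive than removing a leftover valence electron — K has the largest IE_2 here.
Valence configurations: Al⁺ [Ne]3s², B⁺ [He]2s², P⁺ [Ne]3s²3p².
Approximate IE_2 values (kJ/mol): Al 1817, B 2427, K 3052, P 1907.
Overall IE_2 order: Al < P < B < K.

Al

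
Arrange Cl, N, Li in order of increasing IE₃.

Consider each +2 ion: Cl²⁺ still has 5 valence electrons; N²⁺ still has 3 valence electrons; Li²⁺ is already 1 electron into the core.
Breaking into a closed-shell core is much more expensive than removing a leftover valence electron — Li has the largest IE_3 here.
Valence configurations: Cl²⁺ [Ne]3s²3p³, N²⁺ [He]2s²2p¹.
The numbers (kJ/mol): Cl 3822, N 4578, Li 11815.
Hence IE_3: Cl < N < Li.

Cl, N, Li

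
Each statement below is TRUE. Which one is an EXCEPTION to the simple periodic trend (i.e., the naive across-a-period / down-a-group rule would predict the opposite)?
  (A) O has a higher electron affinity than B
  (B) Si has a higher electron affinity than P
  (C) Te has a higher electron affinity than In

The general trend: electron affinity increases across a period and decreases down a group.
(A) O (period 2, group 16) vs B (period 2, group 13): the stated order agrees with the simple trend.
(B) Si (period 3, group 14) vs P (period 3, group 15): the stated order contradicts the simple trend.
(C) Te (period 5, group 16) vs In (period 5, group 13): the stated order agrees with the simple trend.
The exception is (B): adding an electron to P's half-filled 3p³ is unfavourable, so Si (3p²) has the more exothermic EA.

(B)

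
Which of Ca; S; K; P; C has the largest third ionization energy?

Ca

The third ionization energy removes an electron from the +2 ion. For each element: Ca²⁺ is the bare [Ar] core; S²⁺ still has 4 valence electrons; K²⁺ is already 1 electron into the core; P²⁺ still has 3 valence electrons; C²⁺ still has 2 valence electrons.
Usually core removal costs more than valence removal, but here the competition is close: a tightly held n=2 valence electron can cost more to remove than an n=3 core electron, so the actual values have to decide it.
Valence configurations: S²⁺ [Ne]3s²3p², P²⁺ [Ne]3s²3p¹, C²⁺ [He]2s².
Tabulated IE_3 (kJ/mol): Ca 4912, S 3357, K 4420, P 2914, C 4620.
Putting it together, IE_3: P < S < K < C < Ca.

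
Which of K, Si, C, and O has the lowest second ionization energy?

The second ionization energy removes an electron from the +1 ion. For each element: K⁺ is the bare [Ar] core; Si⁺ still has 3 valence electrons; C⁺ still has 3 valence electrons; O⁺ still has 5 valence electrons.
Usually core removal costs more than valence removal, but here the competition is close: a tightly held n=2 valence electron can cost more to remove than an n=3 core electron, so the actual values have to decide it.
Valence configurations: Si⁺ [Ne]3s²3p¹, C⁺ [He]2s²2p¹, O⁺ [He]2s²2p³.
The numbers (kJ/mol): K 3052, Si 1577, C 2353, O 3388.
Putting it together, IE_2: Si < C < K < O.

Si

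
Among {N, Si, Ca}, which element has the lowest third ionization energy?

Si

Consider each +2 ion: N²⁺ still has 3 valence electrons; Si²⁺ still has 2 valence electrons; Ca²⁺ is the bare [Ar] core.
Pulling an electron out of a noble-gas core costs far more than removing a remaining valence electron, so Ca sits at the high end of IE_3.
Valence configurations: N²⁺ [He]2s²2p¹, Si²⁺ [Ne]3s².
Approximate IE_3 values (kJ/mol): N 4578, Si 3232, Ca 4912.
Overall IE_3 order: Si < N < Ca.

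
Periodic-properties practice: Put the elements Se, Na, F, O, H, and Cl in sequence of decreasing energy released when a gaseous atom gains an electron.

H is in period 1, group 1; O is in period 2, group 16; F is in period 2, group 17; Na is in period 3, group 1; Cl is in period 3, group 17; Se is in period 4, group 16.
EA tends to increase across a period and decrease down a group, though the pattern is less regular than for IE or radius.
Neither a single period nor a single group — weigh both effects.
H > Na: they share group 1; the group trend gives H the larger value.
O > H: the two effects oppose for this pair; the across-period effect wins (141 vs 73 kJ/mol).
Se > O: this pair runs against the simple trend — see the exception note.
F > Se: relative to Se, both the across-period and down-group shifts push F's electron affinity up.
Cl > F: this pair runs against the simple trend — see the exception note.
Note the exception: Se has a higher electron affinity than O, contrary to the simple trend — O's compact 2p subshell gives strong electron–electron repulsion on the added electron.
Note the exception: Cl has a higher electron affinity than F, contrary to the simple trend — F's small 2p subshell makes the incoming electron feel strong e⁻–e⁻ repulsion, so Cl actually releases more energy on gaining an electron.
Approximate values (kJ/mol): H 73, O 141, F 328, Na 53, Cl 349, Se 195.
So from highest to lowest: Cl > F > Se > O > H > Na.

Cl > F > Se > O > H > Na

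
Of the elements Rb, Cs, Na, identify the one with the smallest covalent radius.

Na

Na is in period 3, group 1; Rb is in period 5, group 1; Cs is in period 6, group 1.
Atomic radius shrinks across a period as nuclear charge pulls the same shell inward, and grows down a group as new shells are added.
All are in group 1, so atomic radius increases down the group.
The smallest covalent radius among these belongs to Na.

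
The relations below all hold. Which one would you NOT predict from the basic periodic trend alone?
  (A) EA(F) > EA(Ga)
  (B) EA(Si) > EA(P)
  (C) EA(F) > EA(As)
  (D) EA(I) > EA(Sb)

(B)

The general trend: electron affinity increases across a period and decreases down a group.
(A) F (period 2, group 17) vs Ga (period 4, group 13): the stated order agrees with the simple trend.
(B) Si (period 3, group 14) vs P (period 3, group 15): the stated order contradicts the simple trend.
(C) F (period 2, group 17) vs As (period 4, group 15): the stated order agrees with the simple trend.
(D) I (period 5, group 17) vs Sb (period 5, group 15): the stated order agrees with the simple trend.
The exception is (B): adding an electron to P's half-filled 3p³ is unfavourable, so Si (3p²) has the more exothermic EA.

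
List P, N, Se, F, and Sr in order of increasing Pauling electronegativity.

N is in period 2, group 15; F is in period 2, group 17; P is in period 3, group 15; Se is in period 4, group 16; Sr is in period 5, group 2.
Atoms toward the upper right of the periodic table pull bonding electrons most strongly.
Neither a single period nor a single group — weigh both effects.
P > Sr: relative to Sr, both the across-period and down-group shifts push P's electronegativity up.
Se > P: the two effects oppose for this pair; the across-period effect wins (2.55 vs 2.19).
N > Se: the two effects oppose for this pair; the down-group effect wins (3.04 vs 2.55).
F > N: F lies to the right of N in period 2, so the across-period effect alone puts F higher.
Approximate values (Pauling): N 3.04, F 3.98, P 2.19, Se 2.55, Sr 0.95.
So from lowest to highest: Sr < P < Se < N < F.

Sr < P < Se < N < F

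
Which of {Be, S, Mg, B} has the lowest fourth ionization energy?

S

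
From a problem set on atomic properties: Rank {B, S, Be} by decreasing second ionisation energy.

B > S > Be

Consider each +1 ion: B⁺ still has 2 valence electrons; S⁺ still has 5 valence electrons; Be⁺ still has 1 valence electron.
All are still removing valence electrons, so compare the +1 ions as you would atoms: IE_2 generally rises across a period (higher Z_eff) and falls down a group (larger shell), subject to the usual subshell exceptions.
Valence configurations: B⁺ [He]2s², S⁺ [Ne]3s²3p³, Be⁺ [He]2s¹.
Approximate IE_2 values (kJ/mol): B 2427, S 2252, Be 1757.
Hence IE_2: Be < S < B.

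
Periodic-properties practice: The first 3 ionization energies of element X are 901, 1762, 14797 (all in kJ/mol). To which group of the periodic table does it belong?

Look for the largest jump between consecutive ionization energies: IE3/IE2 ≈ 8.4, far larger than any earlier ratio.
That jump marks the point where a core electron is being removed. So the atom has 2 valence electrons.
A main-group element with 2 valence electrons is in group 2.

Group 2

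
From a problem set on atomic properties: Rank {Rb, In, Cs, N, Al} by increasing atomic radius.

N is in period 2, group 15; Al is in period 3, group 13; Rb is in period 5, group 1; In is in period 5, group 13; Cs is in period 6, group 1.
Moving right in a period, electrons are added to the same shell under a stronger nuclear pull, so atoms get smaller; moving down, a new shell is opened and atoms get larger.
These span different periods and groups, so the two trends combine.
Al > N: relative to N, both the across-period and down-group shifts push Al's atomic radius up.
In > Al: In sits below Al in group 13, so the down-group effect alone puts In larger.
Rb > In: Rb lies to the left of In in period 5, so the across-period effect alone puts Rb larger.
Cs > Rb: they share group 1; the group trend gives Cs the larger value.
For reference (pm): N 71, Al 126, Rb 210, In 142, Cs 232.
So from smallest to largest: N < Al < In < Rb < Cs.

N < Al < In < Rb < Cs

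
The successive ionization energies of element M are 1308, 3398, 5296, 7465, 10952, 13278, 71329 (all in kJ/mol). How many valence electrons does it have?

6

Look for the largest jump between consecutive ionization energies: IE7/IE6 ≈ 5.4, far larger than any earlier ratio.
That jump marks the point where a core electron is being removed. So the atom has 6 valence electrons.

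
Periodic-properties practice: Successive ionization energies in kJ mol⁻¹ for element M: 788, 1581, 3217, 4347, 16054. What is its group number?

Look for the largest jump between consecutive ionization energies: IE5/IE4 ≈ 3.7, far larger than any earlier ratio.
That jump marks the point where a core electron is being removed. So the atom has 4 valence electrons.
A main-group element with 4 valence electrons is in group 14.

Group 14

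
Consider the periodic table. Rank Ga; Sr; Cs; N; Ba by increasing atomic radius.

N, Ga, Sr, Ba, Cs

N is in period 2, group 15; Ga is in period 4, group 13; Sr is in period 5, group 2; Cs is in period 6, group 1; Ba is in period 6, group 2.
Atomic radius shrinks across a period as nuclear charge pulls the same shell inward, and grows down a group as new shells are added.
Here both period and group differ, so the two effects have to be weighed against each other.
Ga > N: relative to N, both the across-period and down-group shifts push Ga's atomic radius up.
Sr > Ga: both effects reinforce here, so Sr is clearly the larger of the two.
Ba > Sr: Ba sits below Sr in group 2, so the down-group effect alone puts Ba larger.
Cs > Ba: both are in period 6; the period trend gives Cs the larger value.
Approximate values (pm): N 71, Ga 124, Sr 185, Cs 232, Ba 196.
So from smallest to largest: N < Ga < Sr < Ba < Cs.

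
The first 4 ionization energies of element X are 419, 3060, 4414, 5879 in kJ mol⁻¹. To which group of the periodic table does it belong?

Look for the largest jump between consecutive ionization energies: IE2/IE1 ≈ 7.3, far larger than any earlier ratio.
That jump marks the point where a core electron is being removed. So the atom has 1 valence electron.
A main-group element with 1 valence electron is in group 1.

Group 1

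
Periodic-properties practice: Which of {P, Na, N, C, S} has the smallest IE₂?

The second ionization energy removes an electron from the +1 ion. For each element: P⁺ still has 4 valence electrons; Na⁺ is the bare [Ne] core; N⁺ still has 4 valence electrons; C⁺ still has 3 valence electrons; S⁺ still has 5 valence electrons.
Pulling an electron out of a noble-gas core costs far more than removing a remaining valence electron, so Na sits at the high end of IE_2.
Valence configurations: P⁺ [Ne]3s²3p², N⁺ [He]2s²2p², C⁺ [He]2s²2p¹, S⁺ [Ne]3s²3p³.
Tabulated IE_2 (kJ/mol): P 1907, Na 4562, N 2856, C 2353, S 2252.
Hence IE_2: P < S < C < N < Na.

P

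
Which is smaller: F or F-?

Forming F- adds 1 electron to F. More electron–electron repulsion in the same shell, with unchanged nuclear charge, lets the cloud expand.
An anion is larger than its parent atom: F- > F.

F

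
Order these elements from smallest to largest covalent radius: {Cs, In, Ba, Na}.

In < Na < Ba < Cs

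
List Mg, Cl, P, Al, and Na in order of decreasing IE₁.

Cl > P > Mg > Al > Na

Na is in period 3, group 1; Mg is in period 3, group 2; Al is in period 3, group 13; P is in period 3, group 15; Cl is in period 3, group 17.
First ionization energy rises across a period (greater Z_eff holds electrons more tightly) and falls down a group (valence electrons are farther from the nucleus).
All lie in period 3; the across-period trend (first ionization energy increases left to right) applies, with the exception below.
Note the exception: Mg has a higher first ionization energy than Al, contrary to the simple trend — Al's single 3p electron is easier to remove than one from Mg's filled 3s².
For reference (kJ/mol): Na 496, Mg 738, Al 578, P 1012, Cl 1251.
So from highest to lowest: Cl > P > Mg > Al > Na.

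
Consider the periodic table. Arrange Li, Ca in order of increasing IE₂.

Ca, Li

After 1 electron has been removed, what remains? Li⁺ is the bare [He] core; Ca⁺ still has 1 valence electron.
Breaking into a closed-shell core is much more expensive than removing a leftover valence electron — Li has the largest IE_2 here.
Approximate IE_2 values (kJ/mol): Li 7298, Ca 1145.
So the second ionization energies run Ca < Li.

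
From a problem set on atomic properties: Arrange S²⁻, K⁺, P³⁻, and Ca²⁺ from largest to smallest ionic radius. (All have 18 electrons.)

All of these have 18 electrons, so size is governed by nuclear charge alone: the more protons, the stronger the pull on the same electron cloud, and the smaller the ion.
Nuclear charges: Ca²⁺ (Z=20), K⁺ (Z=19), S²⁻ (Z=16), P³⁻ (Z=15).
Largest to smallest: P³⁻ > S²⁻ > K⁺ > Ca²⁺.

P³⁻ > S²⁻ > K⁺ > Ca²⁺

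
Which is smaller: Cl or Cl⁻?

Cl

Forming Cl⁻ adds 1 electron to Cl. More electron–electron repulsion in the same shell, with unchanged nuclear charge, lets the cloud expand.
An anion is larger than its parent atom: Cl⁻ > Cl.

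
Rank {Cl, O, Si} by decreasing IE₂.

O, Cl, Si

IE_2 is the cost of taking one more electron from the +1 cation: Cl⁺ still has 6 valence electrons; O⁺ still has 5 valence electrons; Si⁺ still has 3 valence electrons.
All are still removing valence electrons, so compare the +1 ions as you would atoms: IE_2 generally rises across a period (higher Z_eff) and falls down a group (larger shell), subject to the usual subshell exceptions.
Valence configurations: Cl⁺ [Ne]3s²3p⁴, O⁺ [He]2s²2p³, Si⁺ [Ne]3s²3p¹.
Tabulated IE_2 (kJ/mol): Cl 2298, O 3388, Si 1577.
Putting it together, IE_2: Si < Cl < O.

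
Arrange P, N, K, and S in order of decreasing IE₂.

K, N, S, P

The second ionization energy removes an electron from the +1 ion. For each element: P⁺ still has 4 valence electrons; N⁺ still has 4 valence electrons; K⁺ is the bare [Ar] core; S⁺ still has 5 valence electrons.
Breaking into a closed-shell core is much more expensive than removing a leftover valence electron — K has the largest IE_2 here.
Valence configurations: P⁺ [Ne]3s²3p², N⁺ [He]2s²2p², S⁺ [Ne]3s²3p³.
Approximate IE_2 values (kJ/mol): P 1907, N 2856, K 3052, S 2252.
So the second ionization energies run P < S < N < K.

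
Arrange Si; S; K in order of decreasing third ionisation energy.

Consider each +2 ion: Si²⁺ still has 2 valence electrons; S²⁺ still has 4 valence electrons; K²⁺ is already 1 electron into the core.
Pulling an electron out of a noble-gas core costs far more than removing a remaining valence electron, so K sits at the high end of IE_3.
Valence configurations: Si²⁺ [Ne]3s², S²⁺ [Ne]3s²3p².
Tabulated IE_3 (kJ/mol): Si 3232, S 3357, K 4420.
Overall IE_3 order: Si < S < K.

K > S > Si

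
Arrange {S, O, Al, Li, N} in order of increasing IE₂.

Al < S < N < O < Li

IE_2 is the cost of taking one more electron from the +1 cation: S⁺ still has 5 valence electrons; O⁺ still has 5 valence electrons; Al⁺ still has 2 valence electrons; Li⁺ is the bare [He] core; N⁺ still has 4 valence electrons.
Pulling an electron out of a noble-gas core costs far more than removing a remaining valence electron, so Li sits at the high end of IE_2.
Valence configurations: S⁺ [Ne]3s²3p³, O⁺ [He]2s²2p³, Al⁺ [Ne]3s², N⁺ [He]2s²2p².
Approximate IE_2 values (kJ/mol): S 2252, O 3388, Al 1817, Li 7298, N 2856.
Overall IE_2 order: Al < S < N < O < Li.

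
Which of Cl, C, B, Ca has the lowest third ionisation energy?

IE_3 is the cost of taking one more electron from the +2 cation: Cl²⁺ still has 5 valence electrons; C²⁺ still has 2 valence electrons; B²⁺ still has 1 valence electron; Ca²⁺ is the bare [Ar] core.
Pulling an electron out of a noble-gas core costs far more than removing a remaining valence electron, so Ca sits at the high end of IE_3.
Valence configurations: Cl²⁺ [Ne]3s²3p³, C²⁺ [He]2s², B²⁺ [He]2s¹.
The numbers (kJ/mol): Cl 3822, C 4620, B 3660, Ca 4912.
Hence IE_3: B < Cl < C < Ca.

B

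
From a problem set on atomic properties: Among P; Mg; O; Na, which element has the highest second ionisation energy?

Consider each +1 ion: P⁺ still has 4 valence electrons; Mg⁺ still has 1 valence electron; O⁺ still has 5 valence electrons; Na⁺ is the bare [Ne] core.
Pulling an electron out of a noble-gas core costs far more than removing a remaining valence electron, so Na sits at the high end of IE_2.
Valence configurations: P⁺ [Ne]3s²3p², Mg⁺ [Ne]3s¹, O⁺ [He]2s²2p³.
The numbers (kJ/mol): P 1907, Mg 1451, O 3388, Na 4562.
So the second ionization energies run Mg < P < O < Na.

Na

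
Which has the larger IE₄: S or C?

C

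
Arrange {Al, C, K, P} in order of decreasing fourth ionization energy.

IE_4 is the cost of taking one more electron from the +3 cation: Al³⁺ is the bare [Ne] core; C³⁺ still has 1 valence electron; K³⁺ is already 2 electrons into the core; P³⁺ still has 2 valence electrons.
Usually core removal costs more than valence removal, but here the competition is close: a tightly held n=2 valence electron can cost more to remove than an n=3 core electron, so the actual values have to decide it.
Valence configurations: C³⁺ [He]2s¹, P³⁺ [Ne]3s².
The numbers (kJ/mol): Al 11577, C 6223, K 5877, P 4964.
Putting it together, IE_4: P < K < C < Al.

Al, C, K, P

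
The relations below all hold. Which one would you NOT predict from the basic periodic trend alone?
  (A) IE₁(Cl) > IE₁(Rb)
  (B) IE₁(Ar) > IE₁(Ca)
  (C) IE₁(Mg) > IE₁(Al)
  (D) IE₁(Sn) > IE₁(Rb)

The general trend: IE₁ increases across a period and decreases down a group.
(A) Cl (period 3, group 17) vs Rb (period 5, group 1): the stated order agrees with the simple trend.
(B) Ar (period 3, group 18) vs Ca (period 4, group 2): the stated order agrees with the simple trend.
(C) Mg (period 3, group 2) vs Al (period 3, group 13): the stated order contradicts the simple trend.
(D) Sn (period 5, group 14) vs Rb (period 5, group 1): the stated order agrees with the simple trend.
The exception is (C): Al's single 3p electron is easier to remove than one from Mg's filled 3s².

(C)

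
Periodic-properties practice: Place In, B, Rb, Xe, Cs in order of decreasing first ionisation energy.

Xe, B, In, Rb, Cs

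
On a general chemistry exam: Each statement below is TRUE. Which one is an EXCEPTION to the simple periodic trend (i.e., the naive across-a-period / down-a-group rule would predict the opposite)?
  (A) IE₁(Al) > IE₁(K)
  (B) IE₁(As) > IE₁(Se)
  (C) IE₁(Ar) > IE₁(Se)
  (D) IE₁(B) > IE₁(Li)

The general trend: first ionisation energy increases across a period and decreases down a group.
(A) Al (period 3, group 13) vs K (period 4, group 1): the stated order agrees with the simple trend.
(B) As (period 4, group 15) vs Se (period 4, group 16): the stated order contradicts the simple trend.
(C) Ar (period 3, group 18) vs Se (period 4, group 16): the stated order agrees with the simple trend.
(D) B (period 2, group 13) vs Li (period 2, group 1): the stated order agrees with the simple trend.
The exception is (B): Se (4p⁴) ionizes more easily than half-filled As (4p³).

(B)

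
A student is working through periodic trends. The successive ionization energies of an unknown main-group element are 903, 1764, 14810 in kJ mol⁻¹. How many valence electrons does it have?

Look for the largest jump between consecutive ionization energies: IE3/IE2 ≈ 8.4, far larger than any earlier ratio.
That jump marks the point where a core electron is being removed. So the atom has 2 valence electrons.

2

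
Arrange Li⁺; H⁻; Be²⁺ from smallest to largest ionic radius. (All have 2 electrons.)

All of these have 2 electrons, so size is governed by nuclear charge alone: the more protons, the stronger the pull on the same electron cloud, and the smaller the ion.
Nuclear charges: Be²⁺ (Z=4), Li⁺ (Z=3), H⁻ (Z=1).
Smallest to largest: Be²⁺ < Li⁺ < H⁻.

Be²⁺ < Li⁺ < H⁻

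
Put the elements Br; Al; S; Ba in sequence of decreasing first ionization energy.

Br, S, Al, Ba

Al is in period 3, group 13; S is in period 3, group 16; Br is in period 4, group 17; Ba is in period 6, group 2.
IE₁ increases left→right with effective nuclear charge and decreases top→bottom as the valence shell moves farther out.
These span different periods and groups, so the two trends combine.
Al > Ba: both effects reinforce here, so Al is clearly the higher of the two.
S > Al: both are in period 3; the period trend gives S the larger value.
Br > S: the two effects oppose for this pair; the across-period effect wins (1140 vs 1000 kJ/mol).
Approximate values (kJ/mol): Al 578, S 1000, Br 1140, Ba 503.
So from highest to lowest: Br > S > Al > Ba.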